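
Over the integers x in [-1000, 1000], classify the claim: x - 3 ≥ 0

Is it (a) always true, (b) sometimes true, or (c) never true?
Holds at x = 3: LHS = 3 - 3 = 0; 0 ≥ 0 — holds
Fails at x = 0: LHS = 0 - 3 = -3; -3 ≥ 0 — FAILS
It is satisfied by some integers in the range but not all.

Answer: Sometimes true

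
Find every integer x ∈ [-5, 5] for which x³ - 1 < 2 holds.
Holds for: {-5, -4, -3, -2, -1, 0, 1}
Fails for: {2, 3, 4, 5}

Answer: {-5, -4, -3, -2, -1, 0, 1}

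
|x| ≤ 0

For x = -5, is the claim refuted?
Substitute x = -5 into the relation:
x = -5: LHS = |-5| = 5; 5 ≤ 0 — FAILS

Since the claim fails at x = -5, this value is a counterexample.

Answer: Yes, x = -5 is a counterexample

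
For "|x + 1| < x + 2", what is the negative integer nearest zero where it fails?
Testing negative integers from -1 downward:
x = -1: LHS = |(-1) + 1| = |0| = 0, RHS = (-1) + 2 = 1; 0 < 1 — holds
x = -2: LHS = |(-2) + 1| = |-1| = 1, RHS = (-2) + 2 = 0; 1 < 0 — FAILS  ← closest negative counterexample to 0

Answer: x = -2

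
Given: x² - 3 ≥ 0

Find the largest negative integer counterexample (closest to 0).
Testing negative integers from -1 downward:
x = -1: LHS = (-1)² - 3 = -2; -2 ≥ 0 — FAILS  ← closest negative counterexample to 0

Answer: x = -1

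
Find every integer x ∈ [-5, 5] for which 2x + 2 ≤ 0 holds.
Holds for: {-5, -4, -3, -2, -1}
Fails for: {0, 1, 2, 3, 4, 5}

Answer: {-5, -4, -3, -2, -1}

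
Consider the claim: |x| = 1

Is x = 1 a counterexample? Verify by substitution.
Substitute x = 1 into the relation:
x = 1: LHS = |1| = 1; 1 = 1 — holds

The claim holds here, so x = 1 is not a counterexample. (A counterexample exists elsewhere, e.g. x = 0.)

Answer: No, x = 1 is not a counterexample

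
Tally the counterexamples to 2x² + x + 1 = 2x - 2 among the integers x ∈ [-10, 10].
Counterexamples in [-10, 10]: {-10, -9, -8, -7, -6, -5, -4, -3, -2, -1, 0, 1, 2, 3, 4, 5, 6, 7, 8, 9, 10}.

Counting them gives 21 values.

Answer: 21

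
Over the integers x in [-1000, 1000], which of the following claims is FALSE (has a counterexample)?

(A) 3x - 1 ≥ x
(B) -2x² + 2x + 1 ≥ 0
(A) x = 0: LHS = 3·0 - 1 = -1; -1 ≥ 0 — FAILS
(B) x = -1: LHS = -2·(-1)² + 2·(-1) + 1 = -3; -3 ≥ 0 — FAILS

Answer: Both A and B are false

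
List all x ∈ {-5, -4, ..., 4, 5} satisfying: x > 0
Holds for: {1, 2, 3, 4, 5}
Fails for: {-5, -4, -3, -2, -1, 0}

Answer: {1, 2, 3, 4, 5}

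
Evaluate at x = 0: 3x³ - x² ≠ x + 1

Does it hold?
x = 0: LHS = 3·0³ - 0² = 0, RHS = 0 + 1 = 1; 0 ≠ 1 — holds

The relation is satisfied at x = 0.

Answer: Yes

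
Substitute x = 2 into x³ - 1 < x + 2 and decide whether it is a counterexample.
Substitute x = 2 into the relation:
x = 2: LHS = 2³ - 1 = 7, RHS = 2 + 2 = 4; 7 < 4 — FAILS

Since the claim fails at x = 2, this value is a counterexample.

Answer: Yes, x = 2 is a counterexample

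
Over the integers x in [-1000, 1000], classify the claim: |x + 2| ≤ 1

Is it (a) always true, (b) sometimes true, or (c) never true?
Holds at x = -1: LHS = |(-1) + 2| = |1| = 1; 1 ≤ 1 — holds
Fails at x = 0: LHS = |0 + 2| = |2| = 2; 2 ≤ 1 — FAILS
It is satisfied by some integers in the range but not all.

Answer: Sometimes true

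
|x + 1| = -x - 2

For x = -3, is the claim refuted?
Substitute x = -3 into the relation:
x = -3: LHS = |(-3) + 1| = |-2| = 2, RHS = -(-3) - 2 = 1; 2 = 1 — FAILS

Since the claim fails at x = -3, this value is a counterexample.

Answer: Yes, x = -3 is a counterexample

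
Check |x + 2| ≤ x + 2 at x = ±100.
x = 100: LHS = |100 + 2| = |102| = 102, RHS = 100 + 2 = 102; 102 ≤ 102 — holds
x = -100: LHS = |(-100) + 2| = |-98| = 98, RHS = (-100) + 2 = -98; 98 ≤ -98 — FAILS

Answer: Partially: holds for x = 100, fails for x = -100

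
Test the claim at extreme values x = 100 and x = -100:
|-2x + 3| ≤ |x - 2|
x = 100: LHS = |-2·100 + 3| = |-197| = 197, RHS = |100 - 2| = |98| = 98; 197 ≤ 98 — FAILS
x = -100: LHS = |-2·(-100) + 3| = |203| = 203, RHS = |(-100) - 2| = |-102| = 102; 203 ≤ 102 — FAILS

Answer: No, fails for both x = 100 and x = -100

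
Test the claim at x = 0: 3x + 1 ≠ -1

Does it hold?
x = 0: LHS = 3·0 + 1 = 1; 1 ≠ -1 — holds

The relation is satisfied at x = 0.

Answer: Yes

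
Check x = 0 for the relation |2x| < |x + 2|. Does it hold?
x = 0: LHS = |2·0| = |0| = 0, RHS = |0 + 2| = |2| = 2; 0 < 2 — holds

The relation is satisfied at x = 0.

Answer: Yes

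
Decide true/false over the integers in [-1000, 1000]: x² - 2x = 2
The claim fails at x = 0:
x = 0: LHS = 0² - 2·0 = 0; 0 = 2 — FAILS

Because a single integer refutes it, the statement is false.

Answer: False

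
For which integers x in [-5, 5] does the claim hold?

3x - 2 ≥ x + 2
Holds for: {2, 3, 4, 5}
Fails for: {-5, -4, -3, -2, -1, 0, 1}

Answer: {2, 3, 4, 5}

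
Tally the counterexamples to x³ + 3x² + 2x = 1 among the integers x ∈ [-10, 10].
Counterexamples in [-10, 10]: {-10, -9, -8, -7, -6, -5, -4, -3, -2, -1, 0, 1, 2, 3, 4, 5, 6, 7, 8, 9, 10}.

Counting them gives 21 values.

Answer: 21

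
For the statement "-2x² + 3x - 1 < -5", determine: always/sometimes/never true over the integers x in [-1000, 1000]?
Holds at x = -1: LHS = -2·(-1)² + 3·(-1) - 1 = -6; -6 < -5 — holds
Fails at x = 0: LHS = -2·0² + 3·0 - 1 = -1; -1 < -5 — FAILS
It is satisfied by some integers in the range but not all.

Answer: Sometimes true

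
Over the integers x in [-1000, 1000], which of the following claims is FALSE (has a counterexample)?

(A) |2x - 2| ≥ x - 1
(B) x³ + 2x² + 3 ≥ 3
(A) Over all integers in [-1000, 1000], LHS − RHS is smallest at x = 1, where it equals 0:
x = 1: LHS = |2·1 - 2| = |0| = 0, RHS = 1 - 1 = 0; 0 ≥ 0 — holds
At the ends of the range:
x = -1000: LHS = |2·(-1000) - 2| = |-2002| = 2002, RHS = (-1000) - 1 = -1001; 2002 ≥ -1001 — holds
x = 1000: LHS = |2·1000 - 2| = |1998| = 1998, RHS = 1000 - 1 = 999; 1998 ≥ 999 — holds
Hence LHS − RHS is never negative, i.e. LHS ≥ RHS throughout, so the relation holds for every integer in [-1000, 1000].

(B) x = -3: LHS = (-3)³ + 2·(-3)² + 3 = -6; -6 ≥ 3 — FAILS

Only (B) has a counterexample.

Answer: B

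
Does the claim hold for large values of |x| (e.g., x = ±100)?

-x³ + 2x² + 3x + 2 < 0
x = 100: LHS = -100³ + 2·100² + 3·100 + 2 = -979698; -979698 < 0 — holds
x = -100: LHS = -(-100)³ + 2·(-100)² + 3·(-100) + 2 = 1019702; 1019702 < 0 — FAILS

Answer: Partially: holds for x = 100, fails for x = -100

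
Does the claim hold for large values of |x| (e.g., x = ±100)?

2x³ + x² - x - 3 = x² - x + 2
x = 100: LHS = 2·100³ + 100² - 100 - 3 = 2009897, RHS = 100² - 100 + 2 = 9902; 2009897 = 9902 — FAILS
x = -100: LHS = 2·(-100)³ + (-100)² - (-100) - 3 = -1989903, RHS = (-100)² - (-100) + 2 = 10102; -1989903 = 10102 — FAILS

Answer: No, fails for both x = 100 and x = -100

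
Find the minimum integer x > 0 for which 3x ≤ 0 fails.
Testing positive integers:
x = 1: LHS = 3·1 = 3; 3 ≤ 0 — FAILS  ← smallest positive counterexample

Answer: x = 1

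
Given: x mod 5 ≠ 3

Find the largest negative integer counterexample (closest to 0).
Testing negative integers from -1 downward:
x = -1: LHS = (-1) mod 5 = 4; 4 ≠ 3 — holds
x = -2: LHS = (-2) mod 5 = 3; 3 ≠ 3 — FAILS  ← closest negative counterexample to 0

Answer: x = -2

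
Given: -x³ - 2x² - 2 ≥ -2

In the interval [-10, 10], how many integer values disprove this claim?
Counterexamples in [-10, 10]: {-1, 1, 2, 3, 4, 5, 6, 7, 8, 9, 10}.

Counting them gives 11 values.

Answer: 11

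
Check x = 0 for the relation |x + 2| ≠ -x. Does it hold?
x = 0: LHS = |0 + 2| = |2| = 2, RHS = -0 = 0; 2 ≠ 0 — holds

The relation is satisfied at x = 0.

Answer: Yes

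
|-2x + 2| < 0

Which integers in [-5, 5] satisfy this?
An absolute value is never negative, so the left side is ≥ 0 for every x, while the right side is 0. Tightest case in [-5, 5] is x = 1:
x = 1: LHS = |-2·1 + 2| = |0| = 0; 0 < 0 — FAILS
Hence LHS − RHS is never negative, i.e. LHS ≥ RHS throughout, so the claimed relation (<) fails for every integer in [-5, 5].

Answer: None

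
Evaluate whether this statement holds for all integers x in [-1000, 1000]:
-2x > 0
The claim fails at x = 0:
x = 0: LHS = -2·0 = 0; 0 > 0 — FAILS

Because a single integer refutes it, the statement is false.

Answer: False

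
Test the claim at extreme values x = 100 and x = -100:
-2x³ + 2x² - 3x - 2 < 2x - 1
x = 100: LHS = -2·100³ + 2·100² - 3·100 - 2 = -1980302, RHS = 2·100 - 1 = 199; -1980302 < 199 — holds
x = -100: LHS = -2·(-100)³ + 2·(-100)² - 3·(-100) - 2 = 2020298, RHS = 2·(-100) - 1 = -201; 2020298 < -201 — FAILS

Answer: Partially: holds for x = 100, fails for x = -100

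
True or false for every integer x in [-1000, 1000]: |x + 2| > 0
The claim fails at x = -2:
x = -2: LHS = |(-2) + 2| = |0| = 0; 0 > 0 — FAILS

Because a single integer refutes it, the statement is false.

Answer: False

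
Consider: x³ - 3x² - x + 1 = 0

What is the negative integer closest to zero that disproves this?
Testing negative integers from -1 downward:
x = -1: LHS = (-1)³ - 3·(-1)² - (-1) + 1 = -2; -2 = 0 — FAILS  ← closest negative counterexample to 0

Answer: x = -1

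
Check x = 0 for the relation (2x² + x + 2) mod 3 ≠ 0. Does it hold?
x = 0: LHS = (2·0² + 0 + 2) mod 3 = 2 mod 3 = 2; 2 ≠ 0 — holds

The relation is satisfied at x = 0.

Answer: Yes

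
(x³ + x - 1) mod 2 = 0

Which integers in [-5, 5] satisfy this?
For a polynomial with integer coefficients, its value mod 2 depends only on x mod 2, so it suffices to check one representative of each residue class, x = 0, 1:
x = 0: LHS = (0³ + 0 - 1) mod 2 = (-1) mod 2 = 1; 1 = 0 — FAILS
x = 1: LHS = (1³ + 1 - 1) mod 2 = 1 mod 2 = 1; 1 = 0 — FAILS
The relation fails in every residue class, so the claimed relation (=) fails for every integer in [-5, 5].

Answer: None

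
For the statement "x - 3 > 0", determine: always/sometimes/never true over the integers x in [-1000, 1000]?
Holds at x = 4: LHS = 4 - 3 = 1; 1 > 0 — holds
Fails at x = 0: LHS = 0 - 3 = -3; -3 > 0 — FAILS
It is satisfied by some integers in the range but not all.

Answer: Sometimes true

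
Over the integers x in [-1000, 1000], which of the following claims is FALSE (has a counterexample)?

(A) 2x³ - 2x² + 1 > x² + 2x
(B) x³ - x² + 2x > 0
(A) x = 1: LHS = 2·1³ - 2·1² + 1 = 1, RHS = 1² + 2·1 = 3; 1 > 3 — FAILS
(B) x = 0: LHS = 0³ - 0² + 2·0 = 0; 0 > 0 — FAILS

Answer: Both A and B are false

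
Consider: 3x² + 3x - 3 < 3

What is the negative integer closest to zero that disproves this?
Testing negative integers from -1 downward:
x = -1: LHS = 3·(-1)² + 3·(-1) - 3 = -3; -3 < 3 — holds
x = -2: LHS = 3·(-2)² + 3·(-2) - 3 = 3; 3 < 3 — FAILS  ← closest negative counterexample to 0

Answer: x = -2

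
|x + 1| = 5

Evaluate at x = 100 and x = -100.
x = 100: LHS = |100 + 1| = |101| = 101; 101 = 5 — FAILS
x = -100: LHS = |(-100) + 1| = |-99| = 99; 99 = 5 — FAILS

Answer: No, fails for both x = 100 and x = -100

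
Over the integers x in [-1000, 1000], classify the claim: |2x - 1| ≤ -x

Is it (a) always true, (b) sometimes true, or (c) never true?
Over all integers in [-1000, 1000], LHS − RHS is smallest at x = 0, where it equals 1:
x = 0: LHS = |2·0 - 1| = |-1| = 1, RHS = -0 = 0; 1 ≤ 0 — FAILS
At the ends of the range:
x = -1000: LHS = |2·(-1000) - 1| = |-2001| = 2001, RHS = -(-1000) = 1000; 2001 ≤ 1000 — FAILS
x = 1000: LHS = |2·1000 - 1| = |1999| = 1999; 1999 ≤ -1000 — FAILS
Hence LHS − RHS is never zero or negative, i.e. LHS > RHS throughout, so the claimed relation (≤) fails for every integer in [-1000, 1000].

No integer in the range satisfies it.

Answer: Never true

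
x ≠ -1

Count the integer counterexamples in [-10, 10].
Counterexamples in [-10, 10]: {-1}.

Counting them gives 1 values.

Answer: 1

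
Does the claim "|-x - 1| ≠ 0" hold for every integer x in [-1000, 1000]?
The claim fails at x = -1:
x = -1: LHS = |-(-1) - 1| = |0| = 0; 0 ≠ 0 — FAILS

Because a single integer refutes it, the statement is false.

Answer: False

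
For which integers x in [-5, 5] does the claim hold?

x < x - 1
Over all integers in [-5, 5], LHS − RHS is smallest at x = 0, where it equals 1:
x = 0: RHS = 0 - 1 = -1; 0 < -1 — FAILS
At the ends of the range:
x = -5: RHS = (-5) - 1 = -6; -5 < -6 — FAILS
x = 5: RHS = 5 - 1 = 4; 5 < 4 — FAILS
Hence LHS − RHS is never negative, i.e. LHS ≥ RHS throughout, so the claimed relation (<) fails for every integer in [-5, 5].

Answer: None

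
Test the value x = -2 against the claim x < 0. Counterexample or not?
Substitute x = -2 into the relation:
x = -2: -2 < 0 — holds

The claim holds here, so x = -2 is not a counterexample. (A counterexample exists elsewhere, e.g. x = 0.)

Answer: No, x = -2 is not a counterexample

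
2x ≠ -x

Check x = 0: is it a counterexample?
Substitute x = 0 into the relation:
x = 0: LHS = 2·0 = 0, RHS = -0 = 0; 0 ≠ 0 — FAILS

Since the claim fails at x = 0, this value is a counterexample.

Answer: Yes, x = 0 is a counterexample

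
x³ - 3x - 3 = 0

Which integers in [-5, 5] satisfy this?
Track d = LHS − RHS over the integers in [-5, 5]. Equality would need d = 0, but d changes sign only between consecutive integers, jumping over 0:
x = 2: LHS = 2³ - 3·2 - 3 = -1; -1 = 0 — FAILS  (d = -1)
x = 3: LHS = 3³ - 3·3 - 3 = 15; 15 = 0 — FAILS  (d = 15)
Away from these crossings d keeps a constant sign, and checking every integer in [-5, 5] confirms d ≠ 0 throughout. Hence the two sides are never equal, so the claimed relation (=) fails for every integer in [-5, 5].

Answer: None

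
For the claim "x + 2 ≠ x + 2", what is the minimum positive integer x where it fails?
Testing positive integers:
x = 1: LHS = 1 + 2 = 3, RHS = 1 + 2 = 3; 3 ≠ 3 — FAILS  ← smallest positive counterexample

Answer: x = 1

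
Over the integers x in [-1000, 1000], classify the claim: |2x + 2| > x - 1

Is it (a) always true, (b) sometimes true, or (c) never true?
Over all integers in [-1000, 1000], LHS − RHS is smallest at x = -1, where it equals 2:
x = -1: LHS = |2·(-1) + 2| = |0| = 0, RHS = (-1) - 1 = -2; 0 > -2 — holds
At the ends of the range:
x = -1000: LHS = |2·(-1000) + 2| = |-1998| = 1998, RHS = (-1000) - 1 = -1001; 1998 > -1001 — holds
x = 1000: LHS = |2·1000 + 2| = |2002| = 2002, RHS = 1000 - 1 = 999; 2002 > 999 — holds
Hence LHS − RHS is never zero or negative, i.e. LHS > RHS throughout, so the relation holds for every integer in [-1000, 1000].

No counterexample exists.

Answer: Always true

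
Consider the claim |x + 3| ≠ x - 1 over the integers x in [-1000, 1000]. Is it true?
Over all integers in [-1000, 1000], LHS − RHS is always positive; it is smallest at x = 0, where it equals 4:
x = 0: LHS = |0 + 3| = |3| = 3, RHS = 0 - 1 = -1; 3 ≠ -1 — holds
At the ends of the range:
x = -1000: LHS = |(-1000) + 3| = |-997| = 997, RHS = (-1000) - 1 = -1001; 997 ≠ -1001 — holds
x = 1000: LHS = |1000 + 3| = |1003| = 1003, RHS = 1000 - 1 = 999; 1003 ≠ 999 — holds
Hence LHS − RHS is never 0, i.e. the two sides are never equal, so the relation holds for every integer in [-1000, 1000].

No counterexample exists.

Answer: True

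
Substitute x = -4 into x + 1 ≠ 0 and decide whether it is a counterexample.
Substitute x = -4 into the relation:
x = -4: LHS = (-4) + 1 = -3; -3 ≠ 0 — holds

The claim holds here, so x = -4 is not a counterexample. (A counterexample exists elsewhere, e.g. x = -1.)

Answer: No, x = -4 is not a counterexample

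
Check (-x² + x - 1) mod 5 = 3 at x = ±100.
x = 100: LHS = (-100² + 100 - 1) mod 5 = (-9901) mod 5 = 4; 4 = 3 — FAILS
x = -100: LHS = (-(-100)² + (-100) - 1) mod 5 = (-10101) mod 5 = 4; 4 = 3 — FAILS

Answer: No, fails for both x = 100 and x = -100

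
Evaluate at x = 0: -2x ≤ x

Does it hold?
x = 0: LHS = -2·0 = 0; 0 ≤ 0 — holds

The relation is satisfied at x = 0.

Answer: Yes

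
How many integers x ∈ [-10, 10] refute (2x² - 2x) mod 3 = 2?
Counterexamples in [-10, 10]: {-10, -9, -8, -7, -6, -5, -4, -3, -2, -1, 0, 1, 2, 3, 4, 5, 6, 7, 8, 9, 10}.

Counting them gives 21 values.

Answer: 21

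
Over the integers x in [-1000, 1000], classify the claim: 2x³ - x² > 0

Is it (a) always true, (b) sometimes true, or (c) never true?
Holds at x = 1: LHS = 2·1³ - 1² = 1; 1 > 0 — holds
Fails at x = 0: LHS = 2·0³ - 0² = 0; 0 > 0 — FAILS
It is satisfied by some integers in the range but not all.

Answer: Sometimes true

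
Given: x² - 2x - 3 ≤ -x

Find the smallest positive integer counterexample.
Testing positive integers:
x = 1: LHS = 1² - 2·1 - 3 = -4; -4 ≤ -1 — holds
x = 2: LHS = 2² - 2·2 - 3 = -3; -3 ≤ -2 — holds
x = 3: LHS = 3² - 2·3 - 3 = 0; 0 ≤ -3 — FAILS  ← smallest positive counterexample

Answer: x = 3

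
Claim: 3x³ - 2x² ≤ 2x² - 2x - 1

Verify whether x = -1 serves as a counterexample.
Substitute x = -1 into the relation:
x = -1: LHS = 3·(-1)³ - 2·(-1)² = -5, RHS = 2·(-1)² - 2·(-1) - 1 = 3; -5 ≤ 3 — holds

The claim holds here, so x = -1 is not a counterexample. (A counterexample exists elsewhere, e.g. x = 0.)

Answer: No, x = -1 is not a counterexample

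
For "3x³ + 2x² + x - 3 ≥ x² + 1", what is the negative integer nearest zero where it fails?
Testing negative integers from -1 downward:
x = -1: LHS = 3·(-1)³ + 2·(-1)² + (-1) - 3 = -5, RHS = (-1)² + 1 = 2; -5 ≥ 2 — FAILS  ← closest negative counterexample to 0

Answer: x = -1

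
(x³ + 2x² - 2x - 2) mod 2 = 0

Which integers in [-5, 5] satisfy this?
Holds for: {-4, -2, 0, 2, 4}
Fails for: {-5, -3, -1, 1, 3, 5}

Answer: {-4, -2, 0, 2, 4}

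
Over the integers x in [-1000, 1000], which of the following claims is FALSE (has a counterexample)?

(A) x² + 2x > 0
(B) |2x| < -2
(A) x = 0: LHS = 0² + 2·0 = 0; 0 > 0 — FAILS
(B) x = 0: LHS = |2·0| = |0| = 0; 0 < -2 — FAILS

Answer: Both A and B are false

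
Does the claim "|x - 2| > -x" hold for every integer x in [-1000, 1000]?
Over all integers in [-1000, 1000], LHS − RHS is smallest at x = 0, where it equals 2:
x = 0: LHS = |0 - 2| = |-2| = 2, RHS = -0 = 0; 2 > 0 — holds
At the ends of the range:
x = -1000: LHS = |(-1000) - 2| = |-1002| = 1002, RHS = -(-1000) = 1000; 1002 > 1000 — holds
x = 1000: LHS = |1000 - 2| = |998| = 998; 998 > -1000 — holds
Hence LHS − RHS is never zero or negative, i.e. LHS > RHS throughout, so the relation holds for every integer in [-1000, 1000].

No counterexample exists.

Answer: True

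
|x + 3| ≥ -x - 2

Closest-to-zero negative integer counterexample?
Testing negative integers from -1 downward:
x = -1: LHS = |(-1) + 3| = |2| = 2, RHS = -(-1) - 2 = -1; 2 ≥ -1 — holds
x = -2: LHS = |(-2) + 3| = |1| = 1, RHS = -(-2) - 2 = 0; 1 ≥ 0 — holds
x = -3: LHS = |(-3) + 3| = |0| = 0, RHS = -(-3) - 2 = 1; 0 ≥ 1 — FAILS  ← closest negative counterexample to 0

Answer: x = -3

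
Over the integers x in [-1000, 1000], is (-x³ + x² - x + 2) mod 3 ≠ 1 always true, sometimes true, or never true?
Holds at x = 0: LHS = (-0³ + 0² - 0 + 2) mod 3 = 2 mod 3 = 2; 2 ≠ 1 — holds
Fails at x = 1: LHS = (-1³ + 1² - 1 + 2) mod 3 = 1 mod 3 = 1; 1 ≠ 1 — FAILS
It is satisfied by some integers in the range but not all.

Answer: Sometimes true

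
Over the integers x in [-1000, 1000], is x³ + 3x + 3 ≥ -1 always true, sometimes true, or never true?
Holds at x = 0: LHS = 0³ + 3·0 + 3 = 3; 3 ≥ -1 — holds
Fails at x = -2: LHS = (-2)³ + 3·(-2) + 3 = -11; -11 ≥ -1 — FAILS
It is satisfied by some integers in the range but not all.

Answer: Sometimes true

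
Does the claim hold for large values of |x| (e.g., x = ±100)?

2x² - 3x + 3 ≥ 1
x = 100: LHS = 2·100² - 3·100 + 3 = 19703; 19703 ≥ 1 — holds
x = -100: LHS = 2·(-100)² - 3·(-100) + 3 = 20303; 20303 ≥ 1 — holds

Answer: Yes, holds for both x = 100 and x = -100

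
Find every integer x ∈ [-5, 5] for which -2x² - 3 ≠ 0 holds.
Over all integers in [-5, 5], LHS − RHS is always negative; it is closest to 0 at x = 0, where it equals -3:
x = 0: LHS = -2·0² - 3 = -3; -3 ≠ 0 — holds
At the ends of the range:
x = -5: LHS = -2·(-5)² - 3 = -53; -53 ≠ 0 — holds
x = 5: LHS = -2·5² - 3 = -53; -53 ≠ 0 — holds
Hence LHS − RHS is never 0, i.e. the two sides are never equal, so the relation holds for every integer in [-5, 5].

Answer: All integers in [-5, 5]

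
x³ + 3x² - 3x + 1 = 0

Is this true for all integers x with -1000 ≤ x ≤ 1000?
The claim fails at x = 0:
x = 0: LHS = 0³ + 3·0² - 3·0 + 1 = 1; 1 = 0 — FAILS

Because a single integer refutes it, the statement is false.

Answer: False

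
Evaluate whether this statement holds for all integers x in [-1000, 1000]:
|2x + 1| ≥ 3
The claim fails at x = 0:
x = 0: LHS = |2·0 + 1| = |1| = 1; 1 ≥ 3 — FAILS

Because a single integer refutes it, the statement is false.

Answer: False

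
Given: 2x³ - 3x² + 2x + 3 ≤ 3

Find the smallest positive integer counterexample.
Testing positive integers:
x = 1: LHS = 2·1³ - 3·1² + 2·1 + 3 = 4; 4 ≤ 3 — FAILS  ← smallest positive counterexample

Answer: x = 1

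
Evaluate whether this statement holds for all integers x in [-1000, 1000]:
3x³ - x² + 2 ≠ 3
Track d = LHS − RHS over the integers in [-1000, 1000]. Equality would need d = 0, but d changes sign only between consecutive integers, jumping over 0:
x = 0: LHS = 3·0³ - 0² + 2 = 2; 2 ≠ 3 — holds  (d = -1)
x = 1: LHS = 3·1³ - 1² + 2 = 4; 4 ≠ 3 — holds  (d = 1)
Away from these crossings d keeps a constant sign, and checking every integer in [-1000, 1000] confirms d ≠ 0 throughout. Hence the two sides are never equal, so the relation holds for every integer in [-1000, 1000].

No counterexample exists.

Answer: True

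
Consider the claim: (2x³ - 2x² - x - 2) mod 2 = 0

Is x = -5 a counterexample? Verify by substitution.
Substitute x = -5 into the relation:
x = -5: LHS = (2·(-5)³ - 2·(-5)² - (-5) - 2) mod 2 = (-297) mod 2 = 1; 1 = 0 — FAILS

Since the claim fails at x = -5, this value is a counterexample.

Answer: Yes, x = -5 is a counterexample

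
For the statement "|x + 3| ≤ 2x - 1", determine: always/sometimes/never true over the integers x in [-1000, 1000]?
Holds at x = 4: LHS = |4 + 3| = |7| = 7, RHS = 2·4 - 1 = 7; 7 ≤ 7 — holds
Fails at x = 0: LHS = |0 + 3| = |3| = 3, RHS = 2·0 - 1 = -1; 3 ≤ -1 — FAILS
It is satisfied by some integers in the range but not all.

Answer: Sometimes true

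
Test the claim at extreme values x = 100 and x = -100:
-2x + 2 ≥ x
x = 100: LHS = -2·100 + 2 = -198; -198 ≥ 100 — FAILS
x = -100: LHS = -2·(-100) + 2 = 202; 202 ≥ -100 — holds

Answer: Partially: fails for x = 100, holds for x = -100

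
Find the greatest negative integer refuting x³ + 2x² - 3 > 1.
Testing negative integers from -1 downward:
x = -1: LHS = (-1)³ + 2·(-1)² - 3 = -2; -2 > 1 — FAILS  ← closest negative counterexample to 0

Answer: x = -1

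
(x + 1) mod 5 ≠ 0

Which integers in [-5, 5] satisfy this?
Holds for: {-5, -4, -3, -2, 0, 1, 2, 3, 5}
Fails for: {-1, 4}

Answer: {-5, -4, -3, -2, 0, 1, 2, 3, 5}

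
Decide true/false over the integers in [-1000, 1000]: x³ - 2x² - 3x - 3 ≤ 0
The claim fails at x = 4:
x = 4: LHS = 4³ - 2·4² - 3·4 - 3 = 17; 17 ≤ 0 — FAILS

Because a single integer refutes it, the statement is false.

Answer: False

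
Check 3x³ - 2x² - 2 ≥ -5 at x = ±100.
x = 100: LHS = 3·100³ - 2·100² - 2 = 2979998; 2979998 ≥ -5 — holds
x = -100: LHS = 3·(-100)³ - 2·(-100)² - 2 = -3020002; -3020002 ≥ -5 — FAILS

Answer: Partially: holds for x = 100, fails for x = -100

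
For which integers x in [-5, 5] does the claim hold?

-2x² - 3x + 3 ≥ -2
Holds for: {-2, -1, 0, 1}
Fails for: {-5, -4, -3, 2, 3, 4, 5}

Answer: {-2, -1, 0, 1}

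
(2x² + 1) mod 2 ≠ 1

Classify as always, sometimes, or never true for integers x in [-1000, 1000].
For a polynomial with integer coefficients, its value mod 2 depends only on x mod 2, so it suffices to check one representative of each residue class, x = 0, 1:
x = 0: LHS = (2·0² + 1) mod 2 = 1 mod 2 = 1; 1 ≠ 1 — FAILS
x = 1: LHS = (2·1² + 1) mod 2 = 3 mod 2 = 1; 1 ≠ 1 — FAILS
The relation fails in every residue class, so the claimed relation (≠) fails for every integer in [-1000, 1000].

No integer in the range satisfies it.

Answer: Never true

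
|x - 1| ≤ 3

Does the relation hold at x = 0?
x = 0: LHS = |0 - 1| = |-1| = 1; 1 ≤ 3 — holds

The relation is satisfied at x = 0.

Answer: Yes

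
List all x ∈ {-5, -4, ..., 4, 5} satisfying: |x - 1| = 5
Holds for: {-4}
Fails for: {-5, -3, -2, -1, 0, 1, 2, 3, 4, 5}

Answer: {-4}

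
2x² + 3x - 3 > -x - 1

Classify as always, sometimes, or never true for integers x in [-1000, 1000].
Holds at x = 1: LHS = 2·1² + 3·1 - 3 = 2, RHS = -1 - 1 = -2; 2 > -2 — holds
Fails at x = 0: LHS = 2·0² + 3·0 - 3 = -3, RHS = -0 - 1 = -1; -3 > -1 — FAILS
It is satisfied by some integers in the range but not all.

Answer: Sometimes true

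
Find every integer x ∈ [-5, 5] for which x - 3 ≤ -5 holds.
Holds for: {-5, -4, -3, -2}
Fails for: {-1, 0, 1, 2, 3, 4, 5}

Answer: {-5, -4, -3, -2}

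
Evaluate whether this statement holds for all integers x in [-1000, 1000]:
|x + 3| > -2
An absolute value is never negative, so the left side is ≥ 0 for every x, while the right side is -2. Tightest case in [-1000, 1000] is x = -3:
x = -3: LHS = |(-3) + 3| = |0| = 0; 0 > -2 — holds
Hence LHS − RHS is never zero or negative, i.e. LHS > RHS throughout, so the relation holds for every integer in [-1000, 1000].

No counterexample exists.

Answer: True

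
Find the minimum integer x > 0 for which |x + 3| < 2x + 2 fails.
Testing positive integers:
x = 1: LHS = |1 + 3| = |4| = 4, RHS = 2·1 + 2 = 4; 4 < 4 — FAILS  ← smallest positive counterexample

Answer: x = 1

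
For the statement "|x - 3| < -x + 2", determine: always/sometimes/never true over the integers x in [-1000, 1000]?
Over all integers in [-1000, 1000], LHS − RHS is smallest at x = 0, where it equals 1:
x = 0: LHS = |0 - 3| = |-3| = 3, RHS = -0 + 2 = 2; 3 < 2 — FAILS
At the ends of the range:
x = -1000: LHS = |(-1000) - 3| = |-1003| = 1003, RHS = -(-1000) + 2 = 1002; 1003 < 1002 — FAILS
x = 1000: LHS = |1000 - 3| = |997| = 997, RHS = -1000 + 2 = -998; 997 < -998 — FAILS
Hence LHS − RHS is never negative, i.e. LHS ≥ RHS throughout, so the claimed relation (<) fails for every integer in [-1000, 1000].

No integer in the range satisfies it.

Answer: Never true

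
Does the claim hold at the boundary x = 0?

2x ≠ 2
x = 0: LHS = 2·0 = 0; 0 ≠ 2 — holds

The relation is satisfied at x = 0.

Answer: Yes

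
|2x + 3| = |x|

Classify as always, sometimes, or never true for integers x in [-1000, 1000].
Holds at x = -1: LHS = |2·(-1) + 3| = |1| = 1, RHS = |-1| = 1; 1 = 1 — holds
Fails at x = 0: LHS = |2·0 + 3| = |3| = 3, RHS = |0| = 0; 3 = 0 — FAILS
It is satisfied by some integers in the range but not all.

Answer: Sometimes true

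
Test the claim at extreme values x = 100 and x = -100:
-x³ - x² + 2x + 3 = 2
x = 100: LHS = -100³ - 100² + 2·100 + 3 = -1009797; -1009797 = 2 — FAILS
x = -100: LHS = -(-100)³ - (-100)² + 2·(-100) + 3 = 989803; 989803 = 2 — FAILS

Answer: No, fails for both x = 100 and x = -100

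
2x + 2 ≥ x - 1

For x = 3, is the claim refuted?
Substitute x = 3 into the relation:
x = 3: LHS = 2·3 + 2 = 8, RHS = 3 - 1 = 2; 8 ≥ 2 — holds

The claim holds here, so x = 3 is not a counterexample. (A counterexample exists elsewhere, e.g. x = -4.)

Answer: No, x = 3 is not a counterexample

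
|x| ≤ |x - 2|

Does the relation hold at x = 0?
x = 0: LHS = |0| = 0, RHS = |0 - 2| = |-2| = 2; 0 ≤ 2 — holds

The relation is satisfied at x = 0.

Answer: Yes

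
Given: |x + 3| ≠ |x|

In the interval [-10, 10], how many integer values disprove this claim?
Track d = LHS − RHS over the integers in [-10, 10]. Equality would need d = 0, but d changes sign only between consecutive integers, jumping over 0:
x = -2: LHS = |(-2) + 3| = |1| = 1, RHS = |-2| = 2; 1 ≠ 2 — holds  (d = -1)
x = -1: LHS = |(-1) + 3| = |2| = 2, RHS = |-1| = 1; 2 ≠ 1 — holds  (d = 1)
Away from these crossings d keeps a constant sign, and checking every integer in [-10, 10] confirms d ≠ 0 throughout. Hence the two sides are never equal, so the relation holds for every integer in [-10, 10].

No counterexample appears in that range.

Answer: 0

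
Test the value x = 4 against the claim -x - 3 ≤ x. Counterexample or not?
Substitute x = 4 into the relation:
x = 4: LHS = -4 - 3 = -7; -7 ≤ 4 — holds

The claim holds here, so x = 4 is not a counterexample. (A counterexample exists elsewhere, e.g. x = -2.)

Answer: No, x = 4 is not a counterexample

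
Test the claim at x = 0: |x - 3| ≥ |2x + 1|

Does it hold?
x = 0: LHS = |0 - 3| = |-3| = 3, RHS = |2·0 + 1| = |1| = 1; 3 ≥ 1 — holds

The relation is satisfied at x = 0.

Answer: Yes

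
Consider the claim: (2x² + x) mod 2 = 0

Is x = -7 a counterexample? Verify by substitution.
Substitute x = -7 into the relation:
x = -7: LHS = (2·(-7)² + (-7)) mod 2 = 91 mod 2 = 1; 1 = 0 — FAILS

Since the claim fails at x = -7, this value is a counterexample.

Answer: Yes, x = -7 is a counterexample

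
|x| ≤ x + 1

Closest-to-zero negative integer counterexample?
Testing negative integers from -1 downward:
x = -1: LHS = |-1| = 1, RHS = (-1) + 1 = 0; 1 ≤ 0 — FAILS  ← closest negative counterexample to 0

Answer: x = -1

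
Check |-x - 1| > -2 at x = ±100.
x = 100: LHS = |-100 - 1| = |-101| = 101; 101 > -2 — holds
x = -100: LHS = |-(-100) - 1| = |99| = 99; 99 > -2 — holds

Answer: Yes, holds for both x = 100 and x = -100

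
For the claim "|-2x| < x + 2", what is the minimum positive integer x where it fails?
Testing positive integers:
x = 1: LHS = |-2·1| = |-2| = 2, RHS = 1 + 2 = 3; 2 < 3 — holds
x = 2: LHS = |-2·2| = |-4| = 4, RHS = 2 + 2 = 4; 4 < 4 — FAILS  ← smallest positive counterexample

Answer: x = 2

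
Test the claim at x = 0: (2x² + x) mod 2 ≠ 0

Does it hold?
x = 0: LHS = (2·0² + 0) mod 2 = 0 mod 2 = 0; 0 ≠ 0 — FAILS

The relation fails at x = 0, so x = 0 is a counterexample.

Answer: No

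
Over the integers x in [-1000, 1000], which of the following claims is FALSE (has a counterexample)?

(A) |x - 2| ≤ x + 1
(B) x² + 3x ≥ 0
(A) x = 0: LHS = |0 - 2| = |-2| = 2, RHS = 0 + 1 = 1; 2 ≤ 1 — FAILS
(B) x = -1: LHS = (-1)² + 3·(-1) = -2; -2 ≥ 0 — FAILS

Answer: Both A and B are false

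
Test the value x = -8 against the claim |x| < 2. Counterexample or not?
Substitute x = -8 into the relation:
x = -8: LHS = |-8| = 8; 8 < 2 — FAILS

Since the claim fails at x = -8, this value is a counterexample.

Answer: Yes, x = -8 is a counterexample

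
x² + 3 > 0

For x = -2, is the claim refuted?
Substitute x = -2 into the relation:
x = -2: LHS = (-2)² + 3 = 7; 7 > 0 — holds

The relation holds at x = -2, so it is not a counterexample.

Answer: No, x = -2 is not a counterexample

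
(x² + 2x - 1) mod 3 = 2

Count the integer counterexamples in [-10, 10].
Counterexamples in [-10, 10]: {-10, -7, -4, -1, 2, 5, 8}.

Counting them gives 7 values.

Answer: 7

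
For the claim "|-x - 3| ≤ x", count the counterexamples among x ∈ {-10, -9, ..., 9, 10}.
Counterexamples in [-10, 10]: {-10, -9, -8, -7, -6, -5, -4, -3, -2, -1, 0, 1, 2, 3, 4, 5, 6, 7, 8, 9, 10}.

Counting them gives 21 values.

Answer: 21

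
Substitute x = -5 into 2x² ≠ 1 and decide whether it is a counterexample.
Substitute x = -5 into the relation:
x = -5: LHS = 2·(-5)² = 50; 50 ≠ 1 — holds

The relation holds at x = -5, so it is not a counterexample.

Answer: No, x = -5 is not a counterexample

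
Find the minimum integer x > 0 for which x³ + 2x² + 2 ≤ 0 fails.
Testing positive integers:
x = 1: LHS = 1³ + 2·1² + 2 = 5; 5 ≤ 0 — FAILS  ← smallest positive counterexample

Answer: x = 1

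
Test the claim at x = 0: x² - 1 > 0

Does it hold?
x = 0: LHS = 0² - 1 = -1; -1 > 0 — FAILS

The relation fails at x = 0, so x = 0 is a counterexample.

Answer: No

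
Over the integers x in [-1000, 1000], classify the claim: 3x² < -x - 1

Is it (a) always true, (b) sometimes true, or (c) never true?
Over all integers in [-1000, 1000], LHS − RHS is smallest at x = 0, where it equals 1:
x = 0: LHS = 3·0² = 0, RHS = -0 - 1 = -1; 0 < -1 — FAILS
At the ends of the range:
x = -1000: LHS = 3·(-1000)² = 3000000, RHS = -(-1000) - 1 = 999; 3000000 < 999 — FAILS
x = 1000: LHS = 3·1000² = 3000000, RHS = -1000 - 1 = -1001; 3000000 < -1001 — FAILS
Hence LHS − RHS is never negative, i.e. LHS ≥ RHS throughout, so the claimed relation (<) fails for every integer in [-1000, 1000].

No integer in the range satisfies it.

Answer: Never true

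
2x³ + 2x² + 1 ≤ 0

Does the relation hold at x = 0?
x = 0: LHS = 2·0³ + 2·0² + 1 = 1; 1 ≤ 0 — FAILS

The relation fails at x = 0, so x = 0 is a counterexample.

Answer: No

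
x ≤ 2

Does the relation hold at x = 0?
x = 0: 0 ≤ 2 — holds

The relation is satisfied at x = 0.

Answer: Yes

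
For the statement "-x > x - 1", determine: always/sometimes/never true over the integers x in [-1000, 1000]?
Holds at x = 0: LHS = -0 = 0, RHS = 0 - 1 = -1; 0 > -1 — holds
Fails at x = 1: RHS = 1 - 1 = 0; -1 > 0 — FAILS
It is satisfied by some integers in the range but not all.

Answer: Sometimes true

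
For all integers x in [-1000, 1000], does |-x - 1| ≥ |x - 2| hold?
The claim fails at x = 0:
x = 0: LHS = |-0 - 1| = |-1| = 1, RHS = |0 - 2| = |-2| = 2; 1 ≥ 2 — FAILS

Because a single integer refutes it, the statement is false.

Answer: False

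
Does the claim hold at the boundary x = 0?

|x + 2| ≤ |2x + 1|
x = 0: LHS = |0 + 2| = |2| = 2, RHS = |2·0 + 1| = |1| = 1; 2 ≤ 1 — FAILS

The relation fails at x = 0, so x = 0 is a counterexample.

Answer: No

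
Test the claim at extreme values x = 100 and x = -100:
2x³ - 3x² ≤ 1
x = 100: LHS = 2·100³ - 3·100² = 1970000; 1970000 ≤ 1 — FAILS
x = -100: LHS = 2·(-100)³ - 3·(-100)² = -2030000; -2030000 ≤ 1 — holds

Answer: Partially: fails for x = 100, holds for x = -100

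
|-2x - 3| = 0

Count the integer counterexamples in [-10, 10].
Counterexamples in [-10, 10]: {-10, -9, -8, -7, -6, -5, -4, -3, -2, -1, 0, 1, 2, 3, 4, 5, 6, 7, 8, 9, 10}.

Counting them gives 21 values.

Answer: 21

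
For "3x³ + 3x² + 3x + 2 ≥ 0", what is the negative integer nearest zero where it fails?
Testing negative integers from -1 downward:
x = -1: LHS = 3·(-1)³ + 3·(-1)² + 3·(-1) + 2 = -1; -1 ≥ 0 — FAILS  ← closest negative counterexample to 0

Answer: x = -1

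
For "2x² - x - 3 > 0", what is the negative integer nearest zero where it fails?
Testing negative integers from -1 downward:
x = -1: LHS = 2·(-1)² - (-1) - 3 = 0; 0 > 0 — FAILS  ← closest negative counterexample to 0

Answer: x = -1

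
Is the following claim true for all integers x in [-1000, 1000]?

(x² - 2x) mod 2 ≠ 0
The claim fails at x = 0:
x = 0: LHS = (0² - 2·0) mod 2 = 0 mod 2 = 0; 0 ≠ 0 — FAILS

Because a single integer refutes it, the statement is false.

Answer: False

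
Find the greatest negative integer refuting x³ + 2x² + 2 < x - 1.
Testing negative integers from -1 downward:
x = -1: LHS = (-1)³ + 2·(-1)² + 2 = 3, RHS = (-1) - 1 = -2; 3 < -2 — FAILS  ← closest negative counterexample to 0

Answer: x = -1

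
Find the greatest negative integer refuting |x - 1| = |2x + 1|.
Testing negative integers from -1 downward:
x = -1: LHS = |(-1) - 1| = |-2| = 2, RHS = |2·(-1) + 1| = |-1| = 1; 2 = 1 — FAILS  ← closest negative counterexample to 0

Answer: x = -1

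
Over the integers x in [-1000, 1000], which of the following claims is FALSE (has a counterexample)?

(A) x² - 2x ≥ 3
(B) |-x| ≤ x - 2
(A) x = 0: LHS = 0² - 2·0 = 0; 0 ≥ 3 — FAILS
(B) x = 0: LHS = |-0| = |0| = 0, RHS = 0 - 2 = -2; 0 ≤ -2 — FAILS

Answer: Both A and B are false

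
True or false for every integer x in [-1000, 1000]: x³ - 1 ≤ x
The claim fails at x = 2:
x = 2: LHS = 2³ - 1 = 7; 7 ≤ 2 — FAILS

Because a single integer refutes it, the statement is false.

Answer: False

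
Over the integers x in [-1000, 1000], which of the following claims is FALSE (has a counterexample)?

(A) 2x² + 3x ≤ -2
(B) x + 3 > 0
(A) x = 0: LHS = 2·0² + 3·0 = 0; 0 ≤ -2 — FAILS
(B) x = -3: LHS = (-3) + 3 = 0; 0 > 0 — FAILS

Answer: Both A and B are false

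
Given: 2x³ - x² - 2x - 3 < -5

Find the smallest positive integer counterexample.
Testing positive integers:
x = 1: LHS = 2·1³ - 1² - 2·1 - 3 = -4; -4 < -5 — FAILS  ← smallest positive counterexample

Answer: x = 1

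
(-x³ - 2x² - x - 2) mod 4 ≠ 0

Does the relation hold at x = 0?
x = 0: LHS = (-0³ - 2·0² - 0 - 2) mod 4 = (-2) mod 4 = 2; 2 ≠ 0 — holds

The relation is satisfied at x = 0.

Answer: Yes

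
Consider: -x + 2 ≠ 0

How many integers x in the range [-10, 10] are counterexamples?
Counterexamples in [-10, 10]: {2}.

Counting them gives 1 values.

Answer: 1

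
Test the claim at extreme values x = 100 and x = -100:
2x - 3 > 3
x = 100: LHS = 2·100 - 3 = 197; 197 > 3 — holds
x = -100: LHS = 2·(-100) - 3 = -203; -203 > 3 — FAILS

Answer: Partially: holds for x = 100, fails for x = -100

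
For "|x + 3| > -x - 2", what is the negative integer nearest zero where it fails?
Testing negative integers from -1 downward:
x = -1: LHS = |(-1) + 3| = |2| = 2, RHS = -(-1) - 2 = -1; 2 > -1 — holds
x = -2: LHS = |(-2) + 3| = |1| = 1, RHS = -(-2) - 2 = 0; 1 > 0 — holds
x = -3: LHS = |(-3) + 3| = |0| = 0, RHS = -(-3) - 2 = 1; 0 > 1 — FAILS  ← closest negative counterexample to 0

Answer: x = -3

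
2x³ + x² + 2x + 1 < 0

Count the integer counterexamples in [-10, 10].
Counterexamples in [-10, 10]: {0, 1, 2, 3, 4, 5, 6, 7, 8, 9, 10}.

Counting them gives 11 values.

Answer: 11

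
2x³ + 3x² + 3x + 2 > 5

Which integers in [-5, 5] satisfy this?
Holds for: {1, 2, 3, 4, 5}
Fails for: {-5, -4, -3, -2, -1, 0}

Answer: {1, 2, 3, 4, 5}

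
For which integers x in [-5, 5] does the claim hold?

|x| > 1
Holds for: {-5, -4, -3, -2, 2, 3, 4, 5}
Fails for: {-1, 0, 1}

Answer: {-5, -4, -3, -2, 2, 3, 4, 5}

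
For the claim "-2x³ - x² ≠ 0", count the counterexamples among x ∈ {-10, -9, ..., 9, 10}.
Counterexamples in [-10, 10]: {0}.

Counting them gives 1 values.

Answer: 1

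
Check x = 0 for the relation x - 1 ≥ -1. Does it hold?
x = 0: LHS = 0 - 1 = -1; -1 ≥ -1 — holds

The relation is satisfied at x = 0.

Answer: Yes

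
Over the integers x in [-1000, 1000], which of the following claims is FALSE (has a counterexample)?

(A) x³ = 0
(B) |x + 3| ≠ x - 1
(A) x = 1: LHS = 1³ = 1; 1 = 0 — FAILS

(B) Over all integers in [-1000, 1000], LHS − RHS is always positive; it is smallest at x = 0, where it equals 4:
x = 0: LHS = |0 + 3| = |3| = 3, RHS = 0 - 1 = -1; 3 ≠ -1 — holds
At the ends of the range:
x = -1000: LHS = |(-1000) + 3| = |-997| = 997, RHS = (-1000) - 1 = -1001; 997 ≠ -1001 — holds
x = 1000: LHS = |1000 + 3| = |1003| = 1003, RHS = 1000 - 1 = 999; 1003 ≠ 999 — holds
Hence LHS − RHS is never 0, i.e. the two sides are never equal, so the relation holds for every integer in [-1000, 1000].

Only (A) has a counterexample.

Answer: A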